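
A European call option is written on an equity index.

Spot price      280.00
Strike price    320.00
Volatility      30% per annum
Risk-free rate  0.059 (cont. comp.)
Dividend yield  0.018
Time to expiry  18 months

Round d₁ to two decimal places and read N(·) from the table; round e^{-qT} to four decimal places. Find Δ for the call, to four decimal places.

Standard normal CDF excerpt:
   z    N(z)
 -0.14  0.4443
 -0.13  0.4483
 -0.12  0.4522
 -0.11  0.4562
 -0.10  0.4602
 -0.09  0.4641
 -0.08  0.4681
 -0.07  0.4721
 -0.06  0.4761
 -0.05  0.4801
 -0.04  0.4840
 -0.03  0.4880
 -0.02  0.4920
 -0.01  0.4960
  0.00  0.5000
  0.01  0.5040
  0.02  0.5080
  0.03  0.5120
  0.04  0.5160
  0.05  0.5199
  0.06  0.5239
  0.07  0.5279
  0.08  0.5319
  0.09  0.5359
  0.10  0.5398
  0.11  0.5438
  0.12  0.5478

σ√T = 0.3 × 1.2247 = 0.3674
ln(S/K) + (r − q + σ²/2)T = ln(280/320) + (0.059 − 0.018 + 0.3²/2)·1.5 = -0.1335 + 0.1290 = -0.0045
d₁ = -0.0045 / 0.3674 = -0.0123 ≈ -0.01
N(d₁) = N(-0.01) = 0.4960
Δ_call = e^(−qT)·N(d₁) = 0.9734·0.4960 = 0.4828

0.4828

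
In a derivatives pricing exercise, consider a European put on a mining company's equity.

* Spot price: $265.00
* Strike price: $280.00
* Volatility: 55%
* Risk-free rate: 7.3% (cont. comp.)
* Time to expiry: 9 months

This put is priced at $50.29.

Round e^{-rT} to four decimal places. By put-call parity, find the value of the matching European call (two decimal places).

$50.21

e^(−rT) = e^(−0.073·0.75) = 0.9467
Put-call parity: C − P = S − K·e^(−rT) = 265 − 280·0.9467 = 265 − 265.0760 = -0.0760
C = P + (C − P) = 50.29 + (-0.0760) = 50.2140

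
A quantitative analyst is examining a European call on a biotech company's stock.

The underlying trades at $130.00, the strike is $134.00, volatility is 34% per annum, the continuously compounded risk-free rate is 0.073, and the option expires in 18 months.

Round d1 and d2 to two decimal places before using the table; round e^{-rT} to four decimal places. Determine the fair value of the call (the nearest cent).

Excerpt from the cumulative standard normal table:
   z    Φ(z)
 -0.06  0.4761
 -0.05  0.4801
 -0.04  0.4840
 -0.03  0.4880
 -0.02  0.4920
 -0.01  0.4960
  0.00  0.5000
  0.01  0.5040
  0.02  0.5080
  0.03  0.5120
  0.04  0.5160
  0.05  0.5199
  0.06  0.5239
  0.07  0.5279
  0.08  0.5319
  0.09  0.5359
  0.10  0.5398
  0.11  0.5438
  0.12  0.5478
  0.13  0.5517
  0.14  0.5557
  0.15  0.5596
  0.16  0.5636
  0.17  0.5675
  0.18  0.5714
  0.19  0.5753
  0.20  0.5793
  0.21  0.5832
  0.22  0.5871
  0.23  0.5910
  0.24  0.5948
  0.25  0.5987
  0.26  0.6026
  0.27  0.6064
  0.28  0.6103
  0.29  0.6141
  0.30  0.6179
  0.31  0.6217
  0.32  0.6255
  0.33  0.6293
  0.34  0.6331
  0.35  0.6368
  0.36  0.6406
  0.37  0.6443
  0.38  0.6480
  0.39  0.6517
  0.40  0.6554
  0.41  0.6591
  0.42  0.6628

$26.11

σ√T = 0.34 × 1.2247 = 0.4164
d₁ = [ln(130/134) + (0.073 + 0.34²/2)·1.5] / 0.4164 = [-0.0303 + 0.1962] / 0.4164 = 0.3984 ⇒ 0.40
d₂ = d₁ − σ√T = 0.3984 − 0.4164 = -0.0180 ⇒ -0.02
e^(−rT) = e^(−0.073·1.5) = 0.8963
N(d₁) = N(0.40) = 0.6554;  N(d₂) = N(-0.02) = 0.4920
C = 130·0.6554 − 134·0.8963·0.4920 = 85.2020 − 59.0913 = 26.1107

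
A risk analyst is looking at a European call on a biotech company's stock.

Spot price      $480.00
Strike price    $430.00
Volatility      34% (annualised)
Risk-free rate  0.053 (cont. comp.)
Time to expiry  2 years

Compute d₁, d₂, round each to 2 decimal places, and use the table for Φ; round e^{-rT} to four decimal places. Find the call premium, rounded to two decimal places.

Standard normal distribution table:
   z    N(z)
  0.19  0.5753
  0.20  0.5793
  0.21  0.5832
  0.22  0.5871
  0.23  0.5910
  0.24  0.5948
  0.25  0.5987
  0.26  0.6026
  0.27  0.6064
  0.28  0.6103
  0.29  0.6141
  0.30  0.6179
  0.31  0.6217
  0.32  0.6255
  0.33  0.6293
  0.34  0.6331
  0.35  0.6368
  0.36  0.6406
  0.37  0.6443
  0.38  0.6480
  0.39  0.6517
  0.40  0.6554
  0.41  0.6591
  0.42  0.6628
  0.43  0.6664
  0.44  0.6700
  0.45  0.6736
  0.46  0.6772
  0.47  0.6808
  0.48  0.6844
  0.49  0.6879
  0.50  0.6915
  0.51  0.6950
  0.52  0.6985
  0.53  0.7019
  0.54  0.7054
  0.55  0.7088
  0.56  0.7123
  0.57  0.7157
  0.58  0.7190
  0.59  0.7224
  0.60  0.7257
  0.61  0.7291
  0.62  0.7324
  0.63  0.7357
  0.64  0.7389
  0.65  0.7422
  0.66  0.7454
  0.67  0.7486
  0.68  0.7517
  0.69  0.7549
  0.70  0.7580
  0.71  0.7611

$136.80

σ√T = 0.34·√2 = 0.4808
d₁ = [ln(480/430) + (0.053 + ½·0.34²)·2] / (σ√T) = (0.1100 + 0.2216) / 0.4808 = 0.6896 ≈ 0.69
d₂ = 0.6896 − 0.4808 = 0.2088 ≈ 0.21
e^(−rT) = e^(−0.053·2) = 0.8994
N(d₁) = N(0.69) = 0.7549;  N(d₂) = N(0.21) = 0.5832
C = 480·0.7549 − 430·0.8994·0.5832 = 362.3520 − 225.5479 = 136.8041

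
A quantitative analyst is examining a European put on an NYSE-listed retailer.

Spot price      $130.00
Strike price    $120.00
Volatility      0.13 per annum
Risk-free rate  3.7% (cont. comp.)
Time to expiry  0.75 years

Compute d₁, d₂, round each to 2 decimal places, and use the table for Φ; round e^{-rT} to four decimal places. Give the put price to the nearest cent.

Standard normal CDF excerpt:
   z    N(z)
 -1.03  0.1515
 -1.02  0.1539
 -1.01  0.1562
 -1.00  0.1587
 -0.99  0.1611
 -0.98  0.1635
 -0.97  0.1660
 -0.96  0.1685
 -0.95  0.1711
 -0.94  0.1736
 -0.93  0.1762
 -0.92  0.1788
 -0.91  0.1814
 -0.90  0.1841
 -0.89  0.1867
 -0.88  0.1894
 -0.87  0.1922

$1.18

σ√T = 0.13·√0.75 = 0.1126
d₁ = [ln(130/120) + (0.037 + 0.13²/2)·0.75] / 0.1126 = [0.0800 + 0.0341] / 0.1126 = 1.0137 → 1.01
d₂ = d₁ − σ√T = 1.0137 − 0.1126 = 0.9012 → 0.90
e^(−rT) = e^(−0.037·0.75) = 0.9726
N(−d₂) = N(-0.90) = 0.1841;  N(−d₁) = N(-1.01) = 0.1562
P = 120·0.9726·0.1841 − 130·0.1562 = 21.4867 − 20.3060 = 1.1807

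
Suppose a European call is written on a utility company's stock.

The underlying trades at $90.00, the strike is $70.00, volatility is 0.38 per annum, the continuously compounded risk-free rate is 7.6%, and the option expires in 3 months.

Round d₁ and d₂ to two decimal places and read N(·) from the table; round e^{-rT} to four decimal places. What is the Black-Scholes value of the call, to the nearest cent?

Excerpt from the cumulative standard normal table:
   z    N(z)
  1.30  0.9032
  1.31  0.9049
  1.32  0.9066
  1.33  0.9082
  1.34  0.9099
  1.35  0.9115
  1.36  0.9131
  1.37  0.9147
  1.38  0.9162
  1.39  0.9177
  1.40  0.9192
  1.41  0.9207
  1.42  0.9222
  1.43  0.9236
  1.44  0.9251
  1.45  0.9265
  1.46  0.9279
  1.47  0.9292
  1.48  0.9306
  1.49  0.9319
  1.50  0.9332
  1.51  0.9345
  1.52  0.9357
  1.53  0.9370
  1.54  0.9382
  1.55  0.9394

σ√T = 0.38·√0.25 = 0.1900
d₁ = [ln(90/70) + (0.076 + ½·0.38²)·0.25] / (σ√T) = (0.2513 + 0.0370) / 0.1900 = 1.5177 ≈ 1.52
d₂ = 1.5177 − 0.1900 = 1.3277 ≈ 1.33
exp(−rT) = exp(−0.076·0.25) = 0.9812
N(d₁) = N(1.52) = 0.9357;  N(d₂) = N(1.33) = 0.9082
C = 90·0.9357 − 70·0.9812·0.9082 = 84.2130 − 62.3788 = 21.8342

$21.83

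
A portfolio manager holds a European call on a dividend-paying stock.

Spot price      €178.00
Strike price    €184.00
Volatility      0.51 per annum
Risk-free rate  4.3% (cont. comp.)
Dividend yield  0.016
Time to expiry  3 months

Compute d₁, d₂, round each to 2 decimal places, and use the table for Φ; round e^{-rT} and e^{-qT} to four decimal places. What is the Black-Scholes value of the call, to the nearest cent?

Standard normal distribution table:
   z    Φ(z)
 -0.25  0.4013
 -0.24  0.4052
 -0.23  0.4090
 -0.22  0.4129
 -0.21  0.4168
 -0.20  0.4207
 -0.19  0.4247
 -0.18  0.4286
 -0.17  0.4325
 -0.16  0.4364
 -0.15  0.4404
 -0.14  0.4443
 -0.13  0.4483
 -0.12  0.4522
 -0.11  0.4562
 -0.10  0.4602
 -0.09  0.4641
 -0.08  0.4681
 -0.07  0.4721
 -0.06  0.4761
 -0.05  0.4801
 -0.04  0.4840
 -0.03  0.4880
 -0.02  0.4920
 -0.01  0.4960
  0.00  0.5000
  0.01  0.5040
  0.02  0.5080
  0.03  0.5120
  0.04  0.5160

€15.61

T = 0.25;  σ√T = 0.2550
d₁ = [ln(178/184) + (0.043 − 0.016 + 0.51²/2)·0.25] / 0.2550 = [-0.0332 + 0.0393] / 0.2550 = 0.0240 → 0.02
d₂ = d₁ − σ√T = 0.0240 − 0.2550 = -0.2310 → -0.23
e^(−qT) = e^(−0.016·0.25) = 0.9960;  e^(−rT) = e^(−0.043·0.25) = 0.9893
N(d₁) = N(0.02) = 0.5080;  N(d₂) = N(-0.23) = 0.4090
C = 178·0.9960·0.5080 − 184·0.9893·0.4090 = 90.0623 − 74.4508 = 15.6115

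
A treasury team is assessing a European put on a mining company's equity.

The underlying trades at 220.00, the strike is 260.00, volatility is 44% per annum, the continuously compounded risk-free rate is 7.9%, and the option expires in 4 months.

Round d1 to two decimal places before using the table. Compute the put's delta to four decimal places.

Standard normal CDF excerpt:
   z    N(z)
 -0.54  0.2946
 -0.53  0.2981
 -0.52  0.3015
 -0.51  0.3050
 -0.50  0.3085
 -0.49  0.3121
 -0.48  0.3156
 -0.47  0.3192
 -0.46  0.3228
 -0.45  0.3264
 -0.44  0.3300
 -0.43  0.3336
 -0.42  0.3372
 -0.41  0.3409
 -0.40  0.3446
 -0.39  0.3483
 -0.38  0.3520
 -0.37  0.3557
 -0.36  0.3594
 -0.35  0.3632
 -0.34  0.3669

-0.6664

T = 0.3333;  σ√T = 0.2540
d₁ = [ln(220/260) + (0.079 + ½·0.44²)·0.3333] / (σ√T) = (-0.1671 + 0.0586) / 0.2540 = -0.4269 ⇒ -0.43
N(d₁) = N(-0.43) = 0.3336
Δ_put = N(d₁) − 1 = 0.3336 − 1 = -0.6664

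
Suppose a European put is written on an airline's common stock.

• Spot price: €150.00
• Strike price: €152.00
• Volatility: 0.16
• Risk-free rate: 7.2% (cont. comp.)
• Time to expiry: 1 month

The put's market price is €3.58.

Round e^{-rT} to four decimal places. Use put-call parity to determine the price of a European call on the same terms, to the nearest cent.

exp(−rT) = exp(−0.072·0.08333) = 0.9940
Put-call parity: C − P = S − K·e^(−rT) = 150 − 152·0.9940 = 150 − 151.0880 = -1.0880
C = P + (C − P) = 3.58 + (-1.0880) = 2.4920

€2.49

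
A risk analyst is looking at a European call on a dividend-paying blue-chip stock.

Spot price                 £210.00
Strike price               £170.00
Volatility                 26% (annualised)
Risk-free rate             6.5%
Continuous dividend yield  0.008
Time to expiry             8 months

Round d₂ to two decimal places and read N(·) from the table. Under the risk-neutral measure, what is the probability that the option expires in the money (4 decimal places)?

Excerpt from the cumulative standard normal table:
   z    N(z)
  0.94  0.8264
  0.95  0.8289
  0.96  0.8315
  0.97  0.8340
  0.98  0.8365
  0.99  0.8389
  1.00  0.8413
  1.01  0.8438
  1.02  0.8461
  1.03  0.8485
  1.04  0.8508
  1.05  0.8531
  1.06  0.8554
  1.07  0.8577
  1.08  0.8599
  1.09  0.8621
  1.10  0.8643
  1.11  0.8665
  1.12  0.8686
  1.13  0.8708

σ√T = 0.26·√0.6667 = 0.2123
d₁ = [ln(210/170) + (0.065 − 0.008 + ½·0.26²)·0.6667] / (σ√T) = (0.2113 + 0.0605) / 0.2123 = 1.2805 ≈ 1.28
d₂ = 1.2805 − 0.2123 = 1.0682 ≈ 1.07
Pr(exercise) under Q = N(d₂) = 0.8577

0.8577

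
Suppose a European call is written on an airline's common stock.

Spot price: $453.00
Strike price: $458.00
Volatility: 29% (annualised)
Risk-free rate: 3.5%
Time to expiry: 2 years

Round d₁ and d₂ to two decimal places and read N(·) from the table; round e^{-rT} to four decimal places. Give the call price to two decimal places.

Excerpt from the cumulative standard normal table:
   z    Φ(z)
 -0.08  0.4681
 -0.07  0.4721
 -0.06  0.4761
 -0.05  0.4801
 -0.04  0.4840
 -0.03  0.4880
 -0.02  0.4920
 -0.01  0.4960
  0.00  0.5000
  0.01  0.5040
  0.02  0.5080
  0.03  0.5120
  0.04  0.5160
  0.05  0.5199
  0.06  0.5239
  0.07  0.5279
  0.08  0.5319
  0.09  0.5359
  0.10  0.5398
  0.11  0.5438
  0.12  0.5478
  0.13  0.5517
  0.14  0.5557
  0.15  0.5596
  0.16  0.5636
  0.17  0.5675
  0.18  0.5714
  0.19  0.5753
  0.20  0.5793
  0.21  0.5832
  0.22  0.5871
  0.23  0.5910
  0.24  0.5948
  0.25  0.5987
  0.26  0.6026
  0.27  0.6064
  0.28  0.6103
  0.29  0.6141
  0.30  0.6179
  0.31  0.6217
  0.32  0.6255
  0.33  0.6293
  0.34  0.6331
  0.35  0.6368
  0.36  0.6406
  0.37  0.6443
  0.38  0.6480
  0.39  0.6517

σ√T = 0.29·√2 = 0.4101
d₁ = [ln(453/458) + (0.035 + ½·0.29²)·2] / (σ√T) = (-0.0110 + 0.1541) / 0.4101 = 0.3490 → 0.35
d₂ = 0.3490 − 0.4101 = -0.0611 → -0.06
exp(−rT) = exp(−0.035·2) = 0.9324
N(d₁) = N(0.35) = 0.6368;  N(d₂) = N(-0.06) = 0.4761
C = 453·0.6368 − 458·0.9324·0.4761 = 288.4704 − 203.3134 = 85.1570

$85.16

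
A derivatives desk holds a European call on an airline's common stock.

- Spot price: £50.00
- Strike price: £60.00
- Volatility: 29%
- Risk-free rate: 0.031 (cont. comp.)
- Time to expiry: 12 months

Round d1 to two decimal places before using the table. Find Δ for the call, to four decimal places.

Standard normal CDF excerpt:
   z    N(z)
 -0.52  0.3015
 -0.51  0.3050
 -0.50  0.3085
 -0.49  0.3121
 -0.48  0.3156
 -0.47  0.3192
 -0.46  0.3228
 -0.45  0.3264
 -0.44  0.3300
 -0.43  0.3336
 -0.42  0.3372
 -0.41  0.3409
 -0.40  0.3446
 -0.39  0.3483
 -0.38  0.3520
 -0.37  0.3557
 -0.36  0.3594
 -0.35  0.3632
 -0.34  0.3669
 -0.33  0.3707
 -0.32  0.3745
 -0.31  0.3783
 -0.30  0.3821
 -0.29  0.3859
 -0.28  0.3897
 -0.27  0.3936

0.3520

σ√T = 0.29·√1 = 0.2900
d₁ = [ln(50/60) + (0.031 + 0.29²/2)·1] / 0.2900 = [-0.1823 + 0.0731] / 0.2900 = -0.3768 → -0.38
N(d₁) = N(-0.38) = 0.3520
Δ_call = N(d₁) = 0.3520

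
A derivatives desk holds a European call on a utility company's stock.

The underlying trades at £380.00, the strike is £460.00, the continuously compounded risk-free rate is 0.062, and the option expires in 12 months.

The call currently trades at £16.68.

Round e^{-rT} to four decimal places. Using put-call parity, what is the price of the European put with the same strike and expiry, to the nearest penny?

£69.03

e^(−rT) = e^(−0.062·1) = 0.9399
Put-call parity: C − P = S − K·e^(−rT) = 380 − 460·0.9399 = 380 − 432.3540 = -52.3540
P = C − (C − P) = 16.68 − (-52.3540) = 69.0340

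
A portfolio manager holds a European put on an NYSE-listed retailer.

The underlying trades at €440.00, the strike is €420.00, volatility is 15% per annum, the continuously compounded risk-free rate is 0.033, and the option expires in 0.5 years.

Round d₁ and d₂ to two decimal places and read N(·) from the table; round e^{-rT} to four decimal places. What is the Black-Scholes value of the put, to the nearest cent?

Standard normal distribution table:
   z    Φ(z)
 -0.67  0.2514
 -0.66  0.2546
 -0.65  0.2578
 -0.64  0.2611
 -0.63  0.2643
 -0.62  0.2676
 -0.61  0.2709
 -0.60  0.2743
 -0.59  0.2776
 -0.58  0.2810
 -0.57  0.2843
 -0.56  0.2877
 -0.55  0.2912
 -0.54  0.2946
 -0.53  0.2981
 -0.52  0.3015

σ√T = 0.15 × 0.7071 = 0.1061
d₁ = [ln(440/420) + (0.033 + 0.15²/2)·0.5] / 0.1061 = [0.0465 + 0.0221] / 0.1061 = 0.6472 which rounds to 0.65
d₂ = d₁ − σ√T = 0.6472 − 0.1061 = 0.5411 which rounds to 0.54
exp(−rT) = exp(−0.033·0.5) = 0.9836
N(−d₂) = N(-0.54) = 0.2946;  N(−d₁) = N(-0.65) = 0.2578
P = 420·0.9836·0.2946 − 440·0.2578 = 121.7028 − 113.4320 = 8.2708

€8.27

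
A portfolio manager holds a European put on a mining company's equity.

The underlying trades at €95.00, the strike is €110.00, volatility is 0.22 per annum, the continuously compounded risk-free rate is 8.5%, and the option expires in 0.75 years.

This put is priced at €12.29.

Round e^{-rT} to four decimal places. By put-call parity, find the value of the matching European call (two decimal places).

€4.09

e^(−rT) = e^(−0.085·0.75) = 0.9382
Put-call parity: C − P = S − K·e^(−rT) = 95 − 110·0.9382 = 95 − 103.2020 = -8.2020
C = P + (C − P) = 12.29 + (-8.2020) = 4.0880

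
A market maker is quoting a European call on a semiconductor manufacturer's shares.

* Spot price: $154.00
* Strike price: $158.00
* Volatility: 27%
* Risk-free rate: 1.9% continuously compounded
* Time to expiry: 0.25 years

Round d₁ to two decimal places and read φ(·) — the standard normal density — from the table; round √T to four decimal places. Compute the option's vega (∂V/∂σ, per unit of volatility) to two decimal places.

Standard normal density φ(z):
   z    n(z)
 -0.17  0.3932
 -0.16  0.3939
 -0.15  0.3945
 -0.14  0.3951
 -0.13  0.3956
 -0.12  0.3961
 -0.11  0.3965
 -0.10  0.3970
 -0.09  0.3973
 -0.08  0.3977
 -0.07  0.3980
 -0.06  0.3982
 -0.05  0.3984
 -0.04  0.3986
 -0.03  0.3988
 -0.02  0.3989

30.59

T = 0.25;  σ√T = 0.1350
d₁ = [ln(154/158) + (0.019 + 0.27²/2)·0.25] / 0.1350 = [-0.0256 + 0.0139] / 0.1350 = -0.0873 → -0.09
√T = √0.25 = 0.5000
φ(d₁) = φ(-0.09) = 0.3973
vega = S·φ(d₁)·√T = 154·0.3973·0.5000 = 30.5921
(The put has the same vega.)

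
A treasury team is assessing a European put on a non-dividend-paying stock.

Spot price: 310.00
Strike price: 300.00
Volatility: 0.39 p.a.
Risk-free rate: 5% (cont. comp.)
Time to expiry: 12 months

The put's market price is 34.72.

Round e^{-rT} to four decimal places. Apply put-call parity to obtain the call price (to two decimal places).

e^(−rT) = e^(−0.05·1) = 0.9512
Put-call parity: C − P = S − K·e^(−rT) = 310 − 300·0.9512 = 310 − 285.3600 = 24.6400
C = P + (C − P) = 34.72 + (24.6400) = 59.3600

59.36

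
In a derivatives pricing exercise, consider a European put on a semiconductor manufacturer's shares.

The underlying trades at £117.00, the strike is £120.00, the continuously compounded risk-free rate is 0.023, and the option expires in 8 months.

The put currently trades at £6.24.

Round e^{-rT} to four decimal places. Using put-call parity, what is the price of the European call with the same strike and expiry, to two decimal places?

e^(−rT) = e^(−0.023·0.6667) = 0.9848
Put-call parity: C − P = S − K·e^(−rT) = 117 − 120·0.9848 = 117 − 118.1760 = -1.1760
C = P + (C − P) = 6.24 + (-1.1760) = 5.0640

£5.06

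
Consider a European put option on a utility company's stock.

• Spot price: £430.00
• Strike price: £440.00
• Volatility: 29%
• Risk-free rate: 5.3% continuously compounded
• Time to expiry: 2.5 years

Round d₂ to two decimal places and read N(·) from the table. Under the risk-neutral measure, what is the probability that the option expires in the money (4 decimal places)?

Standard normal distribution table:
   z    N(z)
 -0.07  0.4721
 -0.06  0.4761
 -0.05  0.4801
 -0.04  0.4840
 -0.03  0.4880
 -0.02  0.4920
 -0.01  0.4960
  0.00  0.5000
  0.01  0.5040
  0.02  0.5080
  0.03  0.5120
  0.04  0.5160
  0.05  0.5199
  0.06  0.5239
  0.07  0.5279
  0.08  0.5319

σ√T = 0.29 × 1.5811 = 0.4585
d₁ = [ln(430/440) + (0.053 + 0.29²/2)·2.5] / 0.4585 = [-0.0230 + 0.2376] / 0.4585 = 0.4681 ⇒ 0.47
d₂ = d₁ − σ√T = 0.4681 − 0.4585 = 0.0096 ⇒ 0.01
Risk-neutral Pr[S_T < K] = N(−d₂) = N(-0.01) = 0.4960

0.4960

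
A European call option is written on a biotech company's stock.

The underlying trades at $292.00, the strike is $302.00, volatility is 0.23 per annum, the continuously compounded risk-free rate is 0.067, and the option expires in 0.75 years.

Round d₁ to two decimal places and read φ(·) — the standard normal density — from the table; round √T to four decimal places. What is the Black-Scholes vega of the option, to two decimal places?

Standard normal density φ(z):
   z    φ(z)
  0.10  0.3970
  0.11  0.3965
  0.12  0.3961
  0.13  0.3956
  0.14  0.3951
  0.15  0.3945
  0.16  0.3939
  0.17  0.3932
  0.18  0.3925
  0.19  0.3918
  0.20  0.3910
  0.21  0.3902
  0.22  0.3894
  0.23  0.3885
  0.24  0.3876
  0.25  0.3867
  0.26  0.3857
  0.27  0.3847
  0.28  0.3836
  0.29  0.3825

99.25

σ√T = 0.23 × 0.8660 = 0.1992
d₁ = [ln(292/302) + (0.067 + ½·0.23²)·0.75] / (σ√T) = (-0.0337 + 0.0701) / 0.1992 = 0.1828 ⇒ 0.18
√T = √0.75 = 0.8660
φ(d₁) = φ(0.18) = 0.3925
vega = S·φ(d₁)·√T = 292·0.3925·0.8660 = 99.2523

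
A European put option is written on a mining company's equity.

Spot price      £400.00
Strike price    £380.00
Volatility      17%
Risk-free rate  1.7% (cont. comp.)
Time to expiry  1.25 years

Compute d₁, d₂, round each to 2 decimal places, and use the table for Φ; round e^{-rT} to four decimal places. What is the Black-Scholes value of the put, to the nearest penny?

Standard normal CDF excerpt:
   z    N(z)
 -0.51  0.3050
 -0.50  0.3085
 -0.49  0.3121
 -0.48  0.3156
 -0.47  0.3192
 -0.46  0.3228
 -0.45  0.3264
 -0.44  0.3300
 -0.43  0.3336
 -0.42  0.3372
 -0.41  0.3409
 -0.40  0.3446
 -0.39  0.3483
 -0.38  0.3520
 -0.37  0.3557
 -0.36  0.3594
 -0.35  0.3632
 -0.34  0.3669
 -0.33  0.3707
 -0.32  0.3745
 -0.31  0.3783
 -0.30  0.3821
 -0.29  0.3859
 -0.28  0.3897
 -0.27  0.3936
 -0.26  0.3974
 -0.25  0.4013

£17.32

σ√T = 0.17·√1.25 = 0.1901
d₁ = [ln(400/380) + (0.017 + 0.17²/2)·1.25] / 0.1901 = [0.0513 + 0.0393] / 0.1901 = 0.4767 ≈ 0.48
d₂ = d₁ − σ√T = 0.4767 − 0.1901 = 0.2866 ≈ 0.29
e^(−rT) = e^(−0.017·1.25) = 0.9790
N(−d₂) = N(-0.29) = 0.3859;  N(−d₁) = N(-0.48) = 0.3156
P = 380·0.9790·0.3859 − 400·0.3156 = 143.5625 − 126.2400 = 17.3225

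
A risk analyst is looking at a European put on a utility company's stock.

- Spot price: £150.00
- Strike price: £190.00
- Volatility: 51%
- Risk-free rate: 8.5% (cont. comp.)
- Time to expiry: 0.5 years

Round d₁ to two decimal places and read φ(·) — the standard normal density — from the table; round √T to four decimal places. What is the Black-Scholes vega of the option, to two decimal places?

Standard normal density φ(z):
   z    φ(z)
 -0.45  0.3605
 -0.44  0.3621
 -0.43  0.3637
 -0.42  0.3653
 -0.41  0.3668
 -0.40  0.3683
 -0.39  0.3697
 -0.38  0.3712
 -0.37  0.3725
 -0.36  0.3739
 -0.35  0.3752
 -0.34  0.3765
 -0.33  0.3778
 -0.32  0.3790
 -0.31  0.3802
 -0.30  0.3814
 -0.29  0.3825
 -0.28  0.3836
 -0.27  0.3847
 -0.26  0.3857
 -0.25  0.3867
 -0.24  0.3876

39.66

σ√T = 0.51·√0.5 = 0.3606
d₁ = [ln(150/190) + (0.085 + 0.51²/2)·0.5] / 0.3606 = [-0.2364 + 0.1075] / 0.3606 = -0.3573 → -0.36
√T = √0.5 = 0.7071
φ(d₁) = φ(-0.36) = 0.3739
vega = S·φ(d₁)·√T = 150·0.3739·0.7071 = 39.6577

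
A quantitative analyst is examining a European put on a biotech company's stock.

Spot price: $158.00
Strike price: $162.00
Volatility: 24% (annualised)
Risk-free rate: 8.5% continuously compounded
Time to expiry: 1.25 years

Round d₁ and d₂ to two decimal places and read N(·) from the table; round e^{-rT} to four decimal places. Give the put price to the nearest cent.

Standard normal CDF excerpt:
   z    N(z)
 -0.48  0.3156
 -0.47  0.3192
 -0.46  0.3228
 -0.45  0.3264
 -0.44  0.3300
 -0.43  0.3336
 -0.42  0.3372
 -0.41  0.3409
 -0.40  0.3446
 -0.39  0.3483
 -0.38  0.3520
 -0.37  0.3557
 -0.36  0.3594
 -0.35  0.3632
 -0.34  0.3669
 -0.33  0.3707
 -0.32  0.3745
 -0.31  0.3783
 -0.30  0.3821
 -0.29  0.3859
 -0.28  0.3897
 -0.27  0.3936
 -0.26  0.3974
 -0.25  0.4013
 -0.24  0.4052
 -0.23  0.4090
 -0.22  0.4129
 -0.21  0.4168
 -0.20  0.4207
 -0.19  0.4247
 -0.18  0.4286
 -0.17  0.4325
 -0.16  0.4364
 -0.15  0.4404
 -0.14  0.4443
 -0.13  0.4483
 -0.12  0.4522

$10.86

T = 1.25;  σ√T = 0.2683
d₁ = [ln(158/162) + (0.085 + ½·0.24²)·1.25] / (σ√T) = (-0.0250 + 0.1423) / 0.2683 = 0.4370 → 0.44
d₂ = 0.4370 − 0.2683 = 0.1686 → 0.17
exp(−rT) = exp(−0.085·1.25) = 0.8992
P = 162·0.8992·N(-0.17) − 158·N(-0.44) = 162·0.8992·0.4325 − 158·0.3300 = 63.0024 − 52.1400 = 10.8624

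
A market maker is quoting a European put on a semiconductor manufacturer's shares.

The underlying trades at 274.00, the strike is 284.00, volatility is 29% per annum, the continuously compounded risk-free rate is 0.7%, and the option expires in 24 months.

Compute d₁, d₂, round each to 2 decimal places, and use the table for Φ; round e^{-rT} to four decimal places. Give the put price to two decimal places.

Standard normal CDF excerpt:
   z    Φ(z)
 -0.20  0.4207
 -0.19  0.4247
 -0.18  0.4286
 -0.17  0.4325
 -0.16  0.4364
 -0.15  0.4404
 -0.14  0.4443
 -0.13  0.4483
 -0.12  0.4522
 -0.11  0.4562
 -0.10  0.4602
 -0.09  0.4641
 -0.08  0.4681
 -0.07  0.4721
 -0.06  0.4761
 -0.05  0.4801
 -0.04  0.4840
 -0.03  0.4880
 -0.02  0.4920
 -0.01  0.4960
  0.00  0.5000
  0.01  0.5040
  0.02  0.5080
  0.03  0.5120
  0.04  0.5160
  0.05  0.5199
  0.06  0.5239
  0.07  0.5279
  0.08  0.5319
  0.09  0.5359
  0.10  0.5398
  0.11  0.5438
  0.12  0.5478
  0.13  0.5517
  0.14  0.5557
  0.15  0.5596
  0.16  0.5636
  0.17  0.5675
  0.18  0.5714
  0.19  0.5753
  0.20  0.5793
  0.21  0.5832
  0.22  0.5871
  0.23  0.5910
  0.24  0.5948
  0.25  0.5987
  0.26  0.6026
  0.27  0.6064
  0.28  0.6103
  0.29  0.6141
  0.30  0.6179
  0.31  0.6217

T = 2;  σ√T = 0.4101
d₁ = [ln(274/284) + (0.007 + 0.29²/2)·2] / 0.4101 = [-0.0358 + 0.0981] / 0.4101 = 0.1518 → 0.15
d₂ = d₁ − σ√T = 0.1518 − 0.4101 = -0.2583 → -0.26
e^(−rT) = e^(−0.007·2) = 0.9861
N(−d₂) = N(0.26) = 0.6026;  N(−d₁) = N(-0.15) = 0.4404
P = 284·0.9861·0.6026 − 274·0.4404 = 168.7596 − 120.6696 = 48.0900

48.09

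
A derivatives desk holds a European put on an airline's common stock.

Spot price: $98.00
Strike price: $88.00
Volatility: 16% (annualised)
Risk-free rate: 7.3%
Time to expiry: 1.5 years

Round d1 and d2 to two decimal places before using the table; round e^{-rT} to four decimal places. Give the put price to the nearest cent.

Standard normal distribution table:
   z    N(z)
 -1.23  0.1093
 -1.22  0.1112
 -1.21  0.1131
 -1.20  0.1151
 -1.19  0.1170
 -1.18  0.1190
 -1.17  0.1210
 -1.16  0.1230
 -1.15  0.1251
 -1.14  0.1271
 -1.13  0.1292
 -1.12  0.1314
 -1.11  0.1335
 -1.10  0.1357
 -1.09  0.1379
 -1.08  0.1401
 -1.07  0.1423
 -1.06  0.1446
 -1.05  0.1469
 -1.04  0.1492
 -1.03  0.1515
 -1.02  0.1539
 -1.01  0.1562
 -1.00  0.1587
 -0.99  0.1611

$1.24

T = 1.5;  σ√T = 0.1960
d₁ = [ln(98/88) + (0.073 + 0.16²/2)·1.5] / 0.1960 = [0.1076 + 0.1287] / 0.1960 = 1.2060 which rounds to 1.21
d₂ = d₁ − σ√T = 1.2060 − 0.1960 = 1.0101 which rounds to 1.01
e^(−rT) = e^(−0.073·1.5) = 0.8963
P = 88·0.8963·N(-1.01) − 98·N(-1.21) = 88·0.8963·0.1562 − 98·0.1131 = 12.3202 − 11.0838 = 1.2364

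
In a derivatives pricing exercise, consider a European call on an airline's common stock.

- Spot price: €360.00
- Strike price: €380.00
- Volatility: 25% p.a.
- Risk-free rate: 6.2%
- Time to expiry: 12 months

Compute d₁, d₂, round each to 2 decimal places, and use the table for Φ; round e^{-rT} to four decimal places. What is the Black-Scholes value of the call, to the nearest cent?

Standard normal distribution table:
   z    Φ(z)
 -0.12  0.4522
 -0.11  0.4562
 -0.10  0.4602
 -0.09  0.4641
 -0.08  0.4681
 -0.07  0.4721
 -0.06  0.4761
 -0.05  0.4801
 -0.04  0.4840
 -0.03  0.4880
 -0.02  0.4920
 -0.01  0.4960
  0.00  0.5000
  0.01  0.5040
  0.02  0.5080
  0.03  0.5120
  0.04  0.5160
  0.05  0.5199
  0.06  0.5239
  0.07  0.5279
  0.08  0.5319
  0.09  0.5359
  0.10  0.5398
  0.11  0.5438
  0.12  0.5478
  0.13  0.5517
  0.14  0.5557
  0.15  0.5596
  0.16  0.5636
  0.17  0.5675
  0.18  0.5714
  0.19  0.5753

σ√T = 0.25 × 1.0000 = 0.2500
d₁ = [ln(360/380) + (0.062 + ½·0.25²)·1] / (σ√T) = (-0.0541 + 0.0932) / 0.2500 = 0.1567 → 0.16
d₂ = 0.1567 − 0.2500 = -0.0933 → -0.09
e^(−rT) = e^(−0.062·1) = 0.9399
C = 360·N(0.16) − 380·0.9399·N(-0.09) = 360·0.5636 − 380·0.9399·0.4641 = 202.8960 − 165.7589 = 37.1371

€37.14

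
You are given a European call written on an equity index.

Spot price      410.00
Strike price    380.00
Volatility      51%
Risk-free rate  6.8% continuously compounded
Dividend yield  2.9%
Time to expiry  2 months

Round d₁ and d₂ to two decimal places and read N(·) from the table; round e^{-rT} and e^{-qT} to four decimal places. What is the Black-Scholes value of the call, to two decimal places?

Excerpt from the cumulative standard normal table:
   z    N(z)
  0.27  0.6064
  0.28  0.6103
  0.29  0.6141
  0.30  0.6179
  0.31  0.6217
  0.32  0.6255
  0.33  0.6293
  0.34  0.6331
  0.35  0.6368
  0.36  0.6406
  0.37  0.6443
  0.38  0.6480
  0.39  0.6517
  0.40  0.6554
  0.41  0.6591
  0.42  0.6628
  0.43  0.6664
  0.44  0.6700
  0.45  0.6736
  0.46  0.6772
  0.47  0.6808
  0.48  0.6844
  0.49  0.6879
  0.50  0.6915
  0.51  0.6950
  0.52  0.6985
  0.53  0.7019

σ√T = 0.51 × 0.4082 = 0.2082
d₁ = [ln(410/380) + (0.068 − 0.029 + ½·0.51²)·0.1667] / (σ√T) = (0.0760 + 0.0282) / 0.2082 = 0.5003 which rounds to 0.50
d₂ = 0.5003 − 0.2082 = 0.2921 which rounds to 0.29
exp(−qT) = exp(−0.029·0.1667) = 0.9952;  exp(−rT) = exp(−0.068·0.1667) = 0.9887
C = 410·0.9952·N(0.50) − 380·0.9887·N(0.29) = 410·0.9952·0.6915 − 380·0.9887·0.6141 = 282.1541 − 230.7211 = 51.4331

51.43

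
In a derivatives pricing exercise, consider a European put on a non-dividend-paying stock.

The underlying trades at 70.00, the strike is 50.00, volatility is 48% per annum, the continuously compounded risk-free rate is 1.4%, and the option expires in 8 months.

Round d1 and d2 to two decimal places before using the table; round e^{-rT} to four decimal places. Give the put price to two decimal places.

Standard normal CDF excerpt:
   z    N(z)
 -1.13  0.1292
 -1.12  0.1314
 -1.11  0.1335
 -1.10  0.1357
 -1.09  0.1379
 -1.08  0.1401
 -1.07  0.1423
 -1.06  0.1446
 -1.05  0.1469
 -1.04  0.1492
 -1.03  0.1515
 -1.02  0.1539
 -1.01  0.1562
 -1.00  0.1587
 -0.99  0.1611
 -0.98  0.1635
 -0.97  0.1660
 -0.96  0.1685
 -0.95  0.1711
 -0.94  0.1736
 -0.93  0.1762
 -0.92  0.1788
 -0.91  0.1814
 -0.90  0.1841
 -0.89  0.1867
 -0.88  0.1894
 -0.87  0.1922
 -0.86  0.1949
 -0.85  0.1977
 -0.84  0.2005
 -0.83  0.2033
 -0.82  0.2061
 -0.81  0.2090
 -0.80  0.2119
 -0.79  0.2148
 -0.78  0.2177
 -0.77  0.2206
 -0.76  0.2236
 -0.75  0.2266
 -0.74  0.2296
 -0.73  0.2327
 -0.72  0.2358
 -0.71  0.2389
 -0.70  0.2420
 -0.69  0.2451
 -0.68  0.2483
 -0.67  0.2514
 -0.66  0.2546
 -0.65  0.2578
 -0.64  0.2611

σ√T = 0.48·√0.6667 = 0.3919
d₁ = [ln(70/50) + (0.014 + ½·0.48²)·0.6667] / (σ√T) = (0.3365 + 0.0861) / 0.3919 = 1.0783 → 1.08
d₂ = 1.0783 − 0.3919 = 0.6864 → 0.69
exp(−rT) = exp(−0.014·0.6667) = 0.9907
N(−d₂) = N(-0.69) = 0.2451;  N(−d₁) = N(-1.08) = 0.1401
P = 50·0.9907·0.2451 − 70·0.1401 = 12.1410 − 9.8070 = 2.3340

2.33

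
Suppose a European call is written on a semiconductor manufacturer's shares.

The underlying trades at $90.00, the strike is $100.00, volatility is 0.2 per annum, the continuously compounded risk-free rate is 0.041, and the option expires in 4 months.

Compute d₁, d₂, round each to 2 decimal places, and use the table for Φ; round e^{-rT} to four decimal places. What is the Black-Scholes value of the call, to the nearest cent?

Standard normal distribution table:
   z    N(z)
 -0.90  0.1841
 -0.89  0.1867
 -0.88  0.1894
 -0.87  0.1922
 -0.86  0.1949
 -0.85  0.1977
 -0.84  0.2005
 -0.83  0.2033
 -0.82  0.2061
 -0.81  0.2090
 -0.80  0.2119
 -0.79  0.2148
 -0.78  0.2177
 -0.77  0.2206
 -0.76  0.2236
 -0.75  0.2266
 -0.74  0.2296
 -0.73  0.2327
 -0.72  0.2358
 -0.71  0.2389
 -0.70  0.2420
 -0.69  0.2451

σ√T = 0.2·√0.3333 = 0.1155
d₁ = [ln(90/100) + (0.041 + 0.2²/2)·0.3333] / 0.1155 = [-0.1054 + 0.0203] / 0.1155 = -0.7364 ≈ -0.74
d₂ = d₁ − σ√T = -0.7364 − 0.1155 = -0.8518 ≈ -0.85
exp(−rT) = exp(−0.041·0.3333) = 0.9864
C = 90·N(-0.74) − 100·0.9864·N(-0.85) = 90·0.2296 − 100·0.9864·0.1977 = 20.6640 − 19.5011 = 1.1629

$1.16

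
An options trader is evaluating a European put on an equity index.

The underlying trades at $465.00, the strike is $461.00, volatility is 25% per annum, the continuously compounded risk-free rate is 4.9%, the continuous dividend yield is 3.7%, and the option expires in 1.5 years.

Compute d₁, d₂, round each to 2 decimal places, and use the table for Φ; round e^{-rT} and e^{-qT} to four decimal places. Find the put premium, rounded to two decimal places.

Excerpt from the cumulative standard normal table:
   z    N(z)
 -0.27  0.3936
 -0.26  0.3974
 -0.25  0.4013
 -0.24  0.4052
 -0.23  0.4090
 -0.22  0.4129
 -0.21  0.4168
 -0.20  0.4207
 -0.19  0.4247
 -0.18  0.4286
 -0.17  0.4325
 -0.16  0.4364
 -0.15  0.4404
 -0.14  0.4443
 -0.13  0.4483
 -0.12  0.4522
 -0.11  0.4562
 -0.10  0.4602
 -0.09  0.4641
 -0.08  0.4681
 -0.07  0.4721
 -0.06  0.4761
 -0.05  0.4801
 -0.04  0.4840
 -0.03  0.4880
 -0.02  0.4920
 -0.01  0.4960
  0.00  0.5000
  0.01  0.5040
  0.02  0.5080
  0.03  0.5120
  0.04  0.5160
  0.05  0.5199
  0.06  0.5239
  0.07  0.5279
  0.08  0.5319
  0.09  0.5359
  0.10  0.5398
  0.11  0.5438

$47.86

T = 1.5;  σ√T = 0.3062
ln(S/K) + (r − q + σ²/2)T = ln(465/461) + (0.049 − 0.037 + 0.25²/2)·1.5 = 0.0086 + 0.0649 = 0.0735
d₁ = 0.0735 / 0.3062 = 0.2401 ≈ 0.24
d₂ = d₁ − σ√T = 0.2401 − 0.3062 = -0.0661 ≈ -0.07
e^(−qT) = e^(−0.037·1.5) = 0.9460;  e^(−rT) = e^(−0.049·1.5) = 0.9291
P = 461·0.9291·N(0.07) − 465·0.9460·N(-0.24) = 461·0.9291·0.5279 − 465·0.9460·0.4052 = 226.1075 − 178.2434 = 47.8641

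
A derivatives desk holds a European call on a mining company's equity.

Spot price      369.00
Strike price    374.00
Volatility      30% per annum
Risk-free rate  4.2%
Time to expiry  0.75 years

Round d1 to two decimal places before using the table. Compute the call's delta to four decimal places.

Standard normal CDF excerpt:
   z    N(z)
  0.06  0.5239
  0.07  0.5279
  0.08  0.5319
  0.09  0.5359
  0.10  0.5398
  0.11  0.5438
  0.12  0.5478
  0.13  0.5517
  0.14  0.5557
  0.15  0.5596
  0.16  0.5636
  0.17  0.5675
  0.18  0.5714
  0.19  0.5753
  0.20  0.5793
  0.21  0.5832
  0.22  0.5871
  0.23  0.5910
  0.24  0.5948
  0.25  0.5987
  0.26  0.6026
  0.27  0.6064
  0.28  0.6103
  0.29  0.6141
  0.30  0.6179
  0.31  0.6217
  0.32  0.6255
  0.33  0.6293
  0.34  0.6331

0.5793

T = 0.75;  σ√T = 0.2598
d₁ = [ln(369/374) + (0.042 + 0.3²/2)·0.75] / 0.2598 = [-0.0135 + 0.0653] / 0.2598 = 0.1993 ⇒ 0.20
N(d₁) = N(0.20) = 0.5793
Δ_call = N(d₁) = 0.5793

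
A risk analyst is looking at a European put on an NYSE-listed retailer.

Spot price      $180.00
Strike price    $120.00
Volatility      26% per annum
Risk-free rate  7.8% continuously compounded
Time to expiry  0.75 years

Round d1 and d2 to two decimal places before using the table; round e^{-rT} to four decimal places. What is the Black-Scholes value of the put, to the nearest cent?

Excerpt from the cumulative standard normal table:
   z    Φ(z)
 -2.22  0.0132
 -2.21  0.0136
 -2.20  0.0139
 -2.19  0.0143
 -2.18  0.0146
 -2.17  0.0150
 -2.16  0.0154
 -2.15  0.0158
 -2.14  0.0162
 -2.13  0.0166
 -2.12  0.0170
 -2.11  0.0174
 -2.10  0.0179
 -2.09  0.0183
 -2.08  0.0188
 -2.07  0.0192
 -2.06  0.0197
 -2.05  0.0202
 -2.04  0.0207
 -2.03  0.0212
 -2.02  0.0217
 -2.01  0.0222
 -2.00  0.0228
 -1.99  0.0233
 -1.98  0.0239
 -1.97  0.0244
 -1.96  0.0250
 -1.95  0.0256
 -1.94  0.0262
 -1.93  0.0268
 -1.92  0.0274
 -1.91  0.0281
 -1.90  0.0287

$0.20

T = 0.75;  σ√T = 0.2252
ln(S/K) + (r + σ²/2)T = ln(180/120) + (0.078 + 0.26²/2)·0.75 = 0.4055 + 0.0839 = 0.4893
d₁ = 0.4893 / 0.2252 = 2.1731 ≈ 2.17
d₂ = d₁ − σ√T = 2.1731 − 0.2252 = 1.9480 ≈ 1.95
e^(−rT) = e^(−0.078·0.75) = 0.9432
N(−d₂) = N(-1.95) = 0.0256;  N(−d₁) = N(-2.17) = 0.0150
P = 120·0.9432·0.0256 − 180·0.0150 = 2.8975 − 2.7000 = 0.1975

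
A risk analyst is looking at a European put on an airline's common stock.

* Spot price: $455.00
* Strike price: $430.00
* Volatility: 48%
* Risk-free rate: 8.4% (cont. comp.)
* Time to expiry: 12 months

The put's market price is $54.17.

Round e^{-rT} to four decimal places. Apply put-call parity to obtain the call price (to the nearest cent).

e^(−rT) = e^(−0.084·1) = 0.9194
Put-call parity: C − P = S − K·e^(−rT) = 455 − 430·0.9194 = 455 − 395.3420 = 59.6580
C = P + (C − P) = 54.17 + (59.6580) = 113.8280

$113.83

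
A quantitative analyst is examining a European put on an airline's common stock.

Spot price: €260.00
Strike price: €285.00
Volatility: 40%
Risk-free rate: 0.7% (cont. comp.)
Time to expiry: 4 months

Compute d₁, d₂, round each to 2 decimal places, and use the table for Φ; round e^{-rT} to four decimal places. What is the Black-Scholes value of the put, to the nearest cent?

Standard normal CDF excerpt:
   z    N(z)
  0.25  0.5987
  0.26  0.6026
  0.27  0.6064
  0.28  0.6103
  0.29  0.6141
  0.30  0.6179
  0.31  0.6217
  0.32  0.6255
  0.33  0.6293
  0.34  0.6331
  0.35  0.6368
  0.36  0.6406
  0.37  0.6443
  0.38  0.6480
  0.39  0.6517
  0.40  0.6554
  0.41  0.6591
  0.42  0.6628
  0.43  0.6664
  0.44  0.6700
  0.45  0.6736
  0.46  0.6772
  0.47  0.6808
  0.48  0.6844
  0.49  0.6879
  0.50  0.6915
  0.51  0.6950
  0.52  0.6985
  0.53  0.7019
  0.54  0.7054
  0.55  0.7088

T = 0.3333;  σ√T = 0.2309
d₁ = [ln(260/285) + (0.007 + 0.4²/2)·0.3333] / 0.2309 = [-0.0918 + 0.0290] / 0.2309 = -0.2720 → -0.27
d₂ = d₁ − σ√T = -0.2720 − 0.2309 = -0.5029 → -0.50
exp(−rT) = exp(−0.007·0.3333) = 0.9977
N(−d₂) = N(0.50) = 0.6915;  N(−d₁) = N(0.27) = 0.6064
P = 285·0.9977·0.6915 − 260·0.6064 = 196.6242 − 157.6640 = 38.9602

€38.96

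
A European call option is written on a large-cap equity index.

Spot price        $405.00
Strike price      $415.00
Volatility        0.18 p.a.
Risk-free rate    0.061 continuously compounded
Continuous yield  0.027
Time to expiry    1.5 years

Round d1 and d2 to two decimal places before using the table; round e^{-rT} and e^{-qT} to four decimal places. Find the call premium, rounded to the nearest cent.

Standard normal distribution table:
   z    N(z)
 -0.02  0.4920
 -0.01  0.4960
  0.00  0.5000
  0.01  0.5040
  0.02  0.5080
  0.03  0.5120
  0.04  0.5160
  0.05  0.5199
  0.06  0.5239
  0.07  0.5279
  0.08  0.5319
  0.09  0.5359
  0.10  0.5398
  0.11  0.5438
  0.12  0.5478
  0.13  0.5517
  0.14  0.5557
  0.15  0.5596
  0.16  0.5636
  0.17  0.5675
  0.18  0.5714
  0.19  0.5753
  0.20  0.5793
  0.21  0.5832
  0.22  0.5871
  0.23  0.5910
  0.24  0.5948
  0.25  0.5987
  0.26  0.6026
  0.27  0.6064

$38.97

σ√T = 0.18 × 1.2247 = 0.2205
d₁ = [ln(405/415) + (0.061 − 0.027 + ½·0.18²)·1.5] / (σ√T) = (-0.0244 + 0.0753) / 0.2205 = 0.2309 which rounds to 0.23
d₂ = 0.2309 − 0.2205 = 0.0105 which rounds to 0.01
exp(−qT) = exp(−0.027·1.5) = 0.9603;  exp(−rT) = exp(−0.061·1.5) = 0.9126
N(d₁) = N(0.23) = 0.5910;  N(d₂) = N(0.01) = 0.5040
C = 405·0.9603·0.5910 − 415·0.9126·0.5040 = 229.8526 − 190.8794 = 38.9732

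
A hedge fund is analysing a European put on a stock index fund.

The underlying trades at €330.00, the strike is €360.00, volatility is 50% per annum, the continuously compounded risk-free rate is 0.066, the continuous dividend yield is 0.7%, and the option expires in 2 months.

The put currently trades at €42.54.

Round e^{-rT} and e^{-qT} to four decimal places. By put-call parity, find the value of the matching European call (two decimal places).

€16.07

e^(−qT) = e^(−0.007·0.1667) = 0.9988;  e^(−rT) = e^(−0.066·0.1667) = 0.9891
Put-call parity: C − P = S·e^(−qT) − K·e^(−rT) = 330·0.9988 − 360·0.9891 = 329.6040 − 356.0760 = -26.4720
C = P + (C − P) = 42.54 + (-26.4720) = 16.0680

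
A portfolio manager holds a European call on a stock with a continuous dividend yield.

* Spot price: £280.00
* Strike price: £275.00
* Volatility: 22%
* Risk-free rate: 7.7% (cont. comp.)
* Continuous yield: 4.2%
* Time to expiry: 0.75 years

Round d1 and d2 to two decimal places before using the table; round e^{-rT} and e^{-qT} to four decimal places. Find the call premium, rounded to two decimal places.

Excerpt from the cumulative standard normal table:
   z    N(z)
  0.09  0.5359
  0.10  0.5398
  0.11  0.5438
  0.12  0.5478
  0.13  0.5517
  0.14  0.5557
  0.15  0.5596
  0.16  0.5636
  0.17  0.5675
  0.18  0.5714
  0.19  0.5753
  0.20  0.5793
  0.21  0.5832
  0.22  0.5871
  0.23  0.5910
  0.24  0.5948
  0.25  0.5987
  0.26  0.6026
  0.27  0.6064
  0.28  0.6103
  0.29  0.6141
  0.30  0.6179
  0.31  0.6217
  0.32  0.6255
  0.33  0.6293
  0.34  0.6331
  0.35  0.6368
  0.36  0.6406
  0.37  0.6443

T = 0.75;  σ√T = 0.1905
d₁ = [ln(280/275) + (0.077 − 0.042 + 0.22²/2)·0.75] / 0.1905 = [0.0180 + 0.0444] / 0.1905 = 0.3276 → 0.33
d₂ = d₁ − σ√T = 0.3276 − 0.1905 = 0.1371 → 0.14
exp(−qT) = exp(−0.042·0.75) = 0.9690;  exp(−rT) = exp(−0.077·0.75) = 0.9439
N(d₁) = N(0.33) = 0.6293;  N(d₂) = N(0.14) = 0.5557
C = 280·0.9690·0.6293 − 275·0.9439·0.5557 = 170.7417 − 144.2444 = 26.4972

£26.50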